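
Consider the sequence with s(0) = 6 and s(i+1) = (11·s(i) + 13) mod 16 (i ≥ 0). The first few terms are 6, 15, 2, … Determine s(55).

11

Listing terms: s(0) = 6; s(1) = 15; s(2) = 2; s(3) = 3; s(4) = 14; s(5) = 7; s(6) = 10; s(7) = 11; s(8) = 6.
The sequence repeats with period 8.
So s(55) = s(0 + ((55-0) mod 8)) = s(7) = 11.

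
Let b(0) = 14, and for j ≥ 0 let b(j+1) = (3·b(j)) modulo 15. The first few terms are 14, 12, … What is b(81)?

We have b(0) = 14; b(1) = 12; b(2) = 6; b(3) = 3; b(4) = 9; b(5) = 12.
Since b(5) = b(1) = 12, the sequence is eventually periodic: after a pre-period of length 1 it cycles with period 4.
For j ≥ 1, b(j) depends only on (j - 1) mod 4. (81 - 1) mod 4 = 0, so b(81) = b(1) = 12.

12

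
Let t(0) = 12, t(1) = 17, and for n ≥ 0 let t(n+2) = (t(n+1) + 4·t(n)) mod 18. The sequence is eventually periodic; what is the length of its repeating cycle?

We have t(0) = 12; t(1) = 17; t(2) = 11; t(3) = 7; t(4) = 15; t(5) = 7; t(6) = 13; t(7) = 5; t(8) = 3; t(9) = 5; t(10) = 17; t(11) = 1; t(12) = 15; t(13) = 1; t(14) = 7; t(15) = 11; t(16) = 3; t(17) = 11; t(18) = 5; t(19) = 13; t(20) = 15; t(21) = 13; t(22) = 1; t(23) = 17; t(24) = 3; t(25) = 17; t(26) = 11.
Since (t(25), t(26)) = (t(1), t(2)) = (17, 11) (two consecutive terms determine the rest), the sequence is eventually periodic: after a pre-period of length 1 it cycles with period 24.

24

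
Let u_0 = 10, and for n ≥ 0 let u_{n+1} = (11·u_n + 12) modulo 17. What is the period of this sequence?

16

Computing terms: u_0 = 10; u_1 = 3; u_2 = 11; u_3 = 14; u_4 = 13; u_5 = 2; u_6 = 0; u_7 = 12; u_8 = 8; u_9 = 15; u_{10} = 7; u_{11} = 4; u_{12} = 5; u_{13} = 16; u_{14} = 1; u_{15} = 6; u_{16} = 10.
Since u_{16} = u_0 = 10, the sequence is periodic with period 16.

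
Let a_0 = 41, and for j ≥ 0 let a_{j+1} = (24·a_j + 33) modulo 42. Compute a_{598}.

21

Listing terms: a_0 = 41,  a_1 = 9,  a_2 = 39,  a_3 = 3,  a_4 = 21,  a_5 = 33,  a_6 = 27,  a_7 = 9.
Since a_7 = a_1 = 9, the sequence is eventually periodic: after a pre-period of length 1 it cycles with period 6.
For j ≥ 1, a_j depends only on (j - 1) mod 6. (598 - 1) mod 6 = 3, so a_{598} = a_4 = 21.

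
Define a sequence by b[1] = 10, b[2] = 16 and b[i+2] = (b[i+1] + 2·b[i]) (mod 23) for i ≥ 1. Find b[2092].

Computing terms: b[1] = 10; b[2] = 16; b[3] = 13; b[4] = 22; b[5] = 2; b[6] = 0; b[7] = 4; b[8] = 4; b[9] = 12; b[10] = 20; b[11] = 21; b[12] = 15; b[13] = 11; b[14] = 18; b[15] = 17; b[16] = 7; b[17] = 18; b[18] = 9; b[19] = 22; b[20] = 17; b[21] = 15; b[22] = 3; b[23] = 10; b[24] = 16.
The sequence repeats with period 22.
So b[2092] = b[1 + ((2092-1) mod 22)] = b[2] = 16.

16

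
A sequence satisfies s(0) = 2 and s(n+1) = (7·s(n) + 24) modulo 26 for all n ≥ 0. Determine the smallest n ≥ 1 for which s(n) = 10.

5

Listing terms: s(0) = 2; s(1) = 12; s(2) = 4; s(3) = 0; s(4) = 24; s(5) = 10; s(6) = 16; s(7) = 6; s(8) = 14; s(9) = 18; s(10) = 20; s(11) = 8; s(12) = 2.
Since s(12) = s(0) = 2, the sequence is periodic with period 12.
The value 10 first appears (with n ≥ 1) at s(5).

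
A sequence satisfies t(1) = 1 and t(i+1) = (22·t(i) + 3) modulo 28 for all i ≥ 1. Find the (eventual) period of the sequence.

t(1) = 1,  t(2) = 25,  t(3) = 21,  t(4) = 17,  t(5) = 13,  t(6) = 9,  t(7) = 5,  t(8) = 1.
Since t(8) = t(1) = 1, the sequence is periodic with period 7.

7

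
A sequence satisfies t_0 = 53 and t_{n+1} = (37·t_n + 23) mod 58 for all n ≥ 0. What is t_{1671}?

Listing terms: t_0 = 53; t_1 = 12; t_2 = 3; t_3 = 18; t_4 = 51; t_5 = 54; t_6 = 49; t_7 = 38; t_8 = 37; t_9 = 0; t_{10} = 23; t_{11} = 4; t_{12} = 55; t_{13} = 28; t_{14} = 15; t_{15} = 56; t_{16} = 7; t_{17} = 50; t_{18} = 17; t_{19} = 14; t_{20} = 19; t_{21} = 30; t_{22} = 31; t_{23} = 10; t_{24} = 45; t_{25} = 6; t_{26} = 13; t_{27} = 40; t_{28} = 53.
Since t_{28} = t_0 = 53, the sequence is periodic with period 28.
(1671 - 0) mod 28 = 19, so t_{1671} = t_{19} = 14.

14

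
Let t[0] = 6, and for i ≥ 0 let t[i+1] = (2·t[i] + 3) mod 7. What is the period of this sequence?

3

Listing terms: t[0] = 6,  t[1] = 1,  t[2] = 5,  t[3] = 6.
The sequence repeats with period 3.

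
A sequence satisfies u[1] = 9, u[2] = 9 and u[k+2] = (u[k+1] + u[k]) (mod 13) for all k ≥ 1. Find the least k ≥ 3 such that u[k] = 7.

6

We have u[1] = 9; u[2] = 9; u[3] = 5; u[4] = 1; u[5] = 6; u[6] = 7; u[7] = 0; u[8] = 7; u[9] = 7; u[10] = 1; u[11] = 8; u[12] = 9; u[13] = 4; u[14] = 0; u[15] = 4; u[16] = 4; u[17] = 8; u[18] = 12; u[19] = 7; u[20] = 6; u[21] = 0; u[22] = 6; u[23] = 6; u[24] = 12; u[25] = 5; u[26] = 4; u[27] = 9; u[28] = 0; u[29] = 9; u[30] = 9.
Since (u[29], u[30]) = (u[1], u[2]) = (9, 9) (two consecutive terms determine the rest), the sequence is periodic with period 28.
The value 7 first appears (with k ≥ 3) at u[6].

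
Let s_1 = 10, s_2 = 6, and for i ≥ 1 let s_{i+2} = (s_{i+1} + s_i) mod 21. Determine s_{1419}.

19

Listing terms: s_1 = 10, s_2 = 6, s_3 = 16, s_4 = 1, s_5 = 17, s_6 = 18, s_7 = 14, s_8 = 11, s_9 = 4, s_{10} = 15, s_{11} = 19, s_{12} = 13, s_{13} = 11, s_{14} = 3, s_{15} = 14, s_{16} = 17, s_{17} = 10, s_{18} = 6.
Since (s_{17}, s_{18}) = (s_1, s_2) = (10, 6) (two consecutive terms determine the rest), the sequence is periodic with period 16.
So s_{1419} = s_{1 + ((1419-1) mod 16)} = s_{11} = 19.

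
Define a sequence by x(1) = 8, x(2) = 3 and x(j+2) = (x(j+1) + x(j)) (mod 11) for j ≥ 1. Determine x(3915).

We have x(1) = 8; x(2) = 3; x(3) = 0; x(4) = 3; x(5) = 3; x(6) = 6; x(7) = 9; x(8) = 4; x(9) = 2; x(10) = 6; x(11) = 8; x(12) = 3.
Since (x(11), x(12)) = (x(1), x(2)) = (8, 3) (two consecutive terms determine the rest), the sequence is periodic with period 10.
So x(3915) = x(1 + ((3915-1) mod 10)) = x(5) = 3.

3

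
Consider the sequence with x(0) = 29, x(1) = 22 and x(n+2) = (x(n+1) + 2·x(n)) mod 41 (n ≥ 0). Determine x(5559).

x(0) = 29; x(1) = 22; x(2) = 39; x(3) = 1; x(4) = 38; x(5) = 40; x(6) = 34; x(7) = 32; x(8) = 18; x(9) = 0; x(10) = 36; x(11) = 36; x(12) = 26; x(13) = 16; x(14) = 27; x(15) = 18; x(16) = 31; x(17) = 26; x(18) = 6; x(19) = 17; x(20) = 29; x(21) = 22.
The sequence repeats with period 20.
(5559 - 0) mod 20 = 19, so x(5559) = x(19) = 17.

17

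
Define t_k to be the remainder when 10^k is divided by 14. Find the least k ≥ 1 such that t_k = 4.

4

Listing terms: t_0 = 1, t_1 = 10, t_2 = 2, t_3 = 6, t_4 = 4, t_5 = 12, t_6 = 8, t_7 = 10.
Since t_7 = t_1 = 10, the sequence is eventually periodic: after a pre-period of length 1 it cycles with period 6.
The value 4 first appears (with k ≥ 1) at t_4.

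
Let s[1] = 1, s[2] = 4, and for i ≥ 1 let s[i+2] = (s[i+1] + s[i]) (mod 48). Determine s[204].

27

Computing terms: s[1] = 1; s[2] = 4; s[3] = 5; s[4] = 9; s[5] = 14; s[6] = 23; s[7] = 37; s[8] = 12; s[9] = 1; s[10] = 13; s[11] = 14; s[12] = 27; s[13] = 41; s[14] = 20; s[15] = 13; s[16] = 33; s[17] = 46; s[18] = 31; s[19] = 29; s[20] = 12; s[21] = 41; s[22] = 5; s[23] = 46; s[24] = 3; s[25] = 1; s[26] = 4.
Since (s[25], s[26]) = (s[1], s[2]) = (1, 4) (two consecutive terms determine the rest), the sequence is periodic with period 24.
(204 - 1) mod 24 = 11, so s[204] = s[12] = 27.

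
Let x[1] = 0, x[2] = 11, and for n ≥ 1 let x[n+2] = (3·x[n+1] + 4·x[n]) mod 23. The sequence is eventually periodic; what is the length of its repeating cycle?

Computing terms: x[1] = 0, x[2] = 11, x[3] = 10, x[4] = 5, x[5] = 9, x[6] = 1, x[7] = 16, x[8] = 6, x[9] = 13, x[10] = 17, x[11] = 11, x[12] = 9, x[13] = 2, x[14] = 19, x[15] = 19, x[16] = 18, x[17] = 15, x[18] = 2, x[19] = 20, x[20] = 22, x[21] = 8, x[22] = 20, x[23] = 0, x[24] = 11.
Since (x[23], x[24]) = (x[1], x[2]) = (0, 11) (two consecutive terms determine the rest), the sequence is periodic with period 22.

22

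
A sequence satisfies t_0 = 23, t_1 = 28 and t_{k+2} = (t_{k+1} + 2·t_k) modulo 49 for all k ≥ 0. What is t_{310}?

5

We have t_0 = 23; t_1 = 28; t_2 = 25; t_3 = 32; t_4 = 33; t_5 = 48; t_6 = 16; t_7 = 14; t_8 = 46; t_9 = 25; t_{10} = 19; t_{11} = 20; t_{12} = 9; t_{13} = 0; t_{14} = 18; t_{15} = 18; t_{16} = 5; t_{17} = 41; t_{18} = 2; t_{19} = 35; t_{20} = 39; t_{21} = 11; t_{22} = 40; t_{23} = 13; t_{24} = 44; t_{25} = 21; t_{26} = 11; t_{27} = 4; t_{28} = 26; t_{29} = 34; t_{30} = 37; t_{31} = 7; t_{32} = 32; t_{33} = 46; t_{34} = 12; t_{35} = 6; t_{36} = 30; t_{37} = 42; t_{38} = 4; t_{39} = 39; t_{40} = 47; t_{41} = 27; t_{42} = 23; t_{43} = 28.
The sequence repeats with period 42.
So t_{310} = t_{0 + ((310-0) mod 42)} = t_{16} = 5.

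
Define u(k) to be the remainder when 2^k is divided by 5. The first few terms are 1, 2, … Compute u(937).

2

u(0) = 1, u(1) = 2, u(2) = 4, u(3) = 3, u(4) = 1.
The sequence repeats with period 4.
So u(937) = u(0 + ((937-0) mod 4)) = u(1) = 2.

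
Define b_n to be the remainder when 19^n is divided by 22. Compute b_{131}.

Computing terms: b_1 = 19, b_2 = 9, b_3 = 17, b_4 = 15, b_5 = 21, b_6 = 3, b_7 = 13, b_8 = 5, b_9 = 7, b_{10} = 1, b_{11} = 19.
Since b_{11} = b_1 = 19, the sequence is periodic with period 10.
(131 - 1) mod 10 = 0, so b_{131} = b_1 = 19.

19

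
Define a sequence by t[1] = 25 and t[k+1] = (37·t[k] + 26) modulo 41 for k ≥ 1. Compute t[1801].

Computing terms: t[1] = 25, t[2] = 8, t[3] = 35, t[4] = 9, t[5] = 31, t[6] = 25.
The sequence repeats with period 5.
So t[1801] = t[1 + ((1801-1) mod 5)] = t[1] = 25.

25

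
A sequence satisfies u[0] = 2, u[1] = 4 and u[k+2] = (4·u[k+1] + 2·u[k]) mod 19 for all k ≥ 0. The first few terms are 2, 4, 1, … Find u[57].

12

We have u[0] = 2; u[1] = 4; u[2] = 1; u[3] = 12; u[4] = 12; u[5] = 15; u[6] = 8; u[7] = 5; u[8] = 17; u[9] = 2; u[10] = 4.
Since (u[9], u[10]) = (u[0], u[1]) = (2, 4) (two consecutive terms determine the rest), the sequence is periodic with period 9.
(57 - 0) mod 9 = 3, so u[57] = u[3] = 12.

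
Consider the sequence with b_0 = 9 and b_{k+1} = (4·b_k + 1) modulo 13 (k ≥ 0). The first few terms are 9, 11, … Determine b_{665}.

Listing terms: b_0 = 9; b_1 = 11; b_2 = 6; b_3 = 12; b_4 = 10; b_5 = 2; b_6 = 9.
Since b_6 = b_0 = 9, the sequence is periodic with period 6.
So b_{665} = b_{0 + ((665-0) mod 6)} = b_5 = 2.

2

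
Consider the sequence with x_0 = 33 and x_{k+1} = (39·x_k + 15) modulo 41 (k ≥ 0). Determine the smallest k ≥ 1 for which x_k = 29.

Listing terms: x_0 = 33; x_1 = 31; x_2 = 35; x_3 = 27; x_4 = 2; x_5 = 11; x_6 = 34; x_7 = 29; x_8 = 39; x_9 = 19; x_{10} = 18; x_{11} = 20; x_{12} = 16; x_{13} = 24; x_{14} = 8; x_{15} = 40; x_{16} = 17; x_{17} = 22; x_{18} = 12; x_{19} = 32; x_{20} = 33.
The sequence repeats with period 20.
The value 29 first appears (with k ≥ 1) at x_7.

7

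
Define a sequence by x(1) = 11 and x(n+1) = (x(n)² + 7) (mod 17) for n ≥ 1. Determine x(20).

x(1) = 11, x(2) = 9, x(3) = 3, x(4) = 16, x(5) = 8, x(6) = 3.
Since x(6) = x(3) = 3, the sequence is eventually periodic: after a pre-period of length 2 it cycles with period 3.
For n ≥ 3, x(n) depends only on (n - 3) mod 3. (20 - 3) mod 3 = 2, so x(20) = x(5) = 8.

8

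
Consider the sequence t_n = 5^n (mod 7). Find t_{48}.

1

Listing terms: t_1 = 5,  t_2 = 4,  t_3 = 6,  t_4 = 2,  t_5 = 3,  t_6 = 1,  t_7 = 5.
The sequence repeats with period 6.
So t_{48} = t_{1 + ((48-1) mod 6)} = t_6 = 1.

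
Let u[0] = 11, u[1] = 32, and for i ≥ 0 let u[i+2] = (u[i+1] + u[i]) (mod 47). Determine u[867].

u[0] = 11; u[1] = 32; u[2] = 43; u[3] = 28; u[4] = 24; u[5] = 5; u[6] = 29; u[7] = 34; u[8] = 16; u[9] = 3; u[10] = 19; u[11] = 22; u[12] = 41; u[13] = 16; u[14] = 10; u[15] = 26; u[16] = 36; u[17] = 15; u[18] = 4; u[19] = 19; u[20] = 23; u[21] = 42; u[22] = 18; u[23] = 13; u[24] = 31; u[25] = 44; u[26] = 28; u[27] = 25; u[28] = 6; u[29] = 31; u[30] = 37; u[31] = 21; u[32] = 11; u[33] = 32.
Since (u[32], u[33]) = (u[0], u[1]) = (11, 32) (two consecutive terms determine the rest), the sequence is periodic with period 32.
So u[867] = u[0 + ((867-0) mod 32)] = u[3] = 28.

28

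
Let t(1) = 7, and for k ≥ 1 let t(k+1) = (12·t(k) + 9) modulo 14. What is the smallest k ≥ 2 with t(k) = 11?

5

t(1) = 7, t(2) = 9, t(3) = 5, t(4) = 13, t(5) = 11, t(6) = 1, t(7) = 7.
The sequence repeats with period 6.
The value 11 first appears (with k ≥ 2) at t(5).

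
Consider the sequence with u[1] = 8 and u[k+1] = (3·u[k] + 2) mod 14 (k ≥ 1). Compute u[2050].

Computing terms: u[1] = 8, u[2] = 12, u[3] = 10, u[4] = 4, u[5] = 0, u[6] = 2, u[7] = 8.
Since u[7] = u[1] = 8, the sequence is periodic with period 6.
(2050 - 1) mod 6 = 3, so u[2050] = u[4] = 4.

4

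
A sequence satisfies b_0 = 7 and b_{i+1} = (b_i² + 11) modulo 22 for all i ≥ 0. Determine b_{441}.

Computing terms: b_0 = 7,  b_1 = 16,  b_2 = 3,  b_3 = 20,  b_4 = 15,  b_5 = 16.
Since b_5 = b_1 = 16, the sequence is eventually periodic: after a pre-period of length 1 it cycles with period 4.
For i ≥ 1, b_i depends only on (i - 1) mod 4. (441 - 1) mod 4 = 0, so b_{441} = b_1 = 16.

16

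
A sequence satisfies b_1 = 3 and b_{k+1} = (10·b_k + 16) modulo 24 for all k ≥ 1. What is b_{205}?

Listing terms: b_1 = 3,  b_2 = 22,  b_3 = 20,  b_4 = 0,  b_5 = 16,  b_6 = 8,  b_7 = 0.
Since b_7 = b_4 = 0, the sequence is eventually periodic: after a pre-period of length 3 it cycles with period 3.
For k ≥ 4, b_k depends only on (k - 4) mod 3. (205 - 4) mod 3 = 0, so b_{205} = b_4 = 0.

0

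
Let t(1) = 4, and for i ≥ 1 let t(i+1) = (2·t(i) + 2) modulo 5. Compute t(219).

2

Computing terms: t(1) = 4; t(2) = 0; t(3) = 2; t(4) = 1; t(5) = 4.
The sequence repeats with period 4.
(219 - 1) mod 4 = 2, so t(219) = t(3) = 2.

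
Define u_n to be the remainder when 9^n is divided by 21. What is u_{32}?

Listing terms: u_1 = 9; u_2 = 18; u_3 = 15; u_4 = 9.
Since u_4 = u_1 = 9, the sequence is periodic with period 3.
So u_{32} = u_{1 + ((32-1) mod 3)} = u_2 = 18.

18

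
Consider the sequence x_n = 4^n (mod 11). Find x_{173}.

Computing terms: x_0 = 1,  x_1 = 4,  x_2 = 5,  x_3 = 9,  x_4 = 3,  x_5 = 1.
The sequence repeats with period 5.
(173 - 0) mod 5 = 3, so x_{173} = x_3 = 9.

9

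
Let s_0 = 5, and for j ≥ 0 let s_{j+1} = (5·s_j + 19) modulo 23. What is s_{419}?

We have s_0 = 5,  s_1 = 21,  s_2 = 9,  s_3 = 18,  s_4 = 17,  s_5 = 12,  s_6 = 10,  s_7 = 0,  s_8 = 19,  s_9 = 22,  s_{10} = 14,  s_{11} = 20,  s_{12} = 4,  s_{13} = 16,  s_{14} = 7,  s_{15} = 8,  s_{16} = 13,  s_{17} = 15,  s_{18} = 2,  s_{19} = 6,  s_{20} = 3,  s_{21} = 11,  s_{22} = 5.
The sequence repeats with period 22.
So s_{419} = s_{0 + ((419-0) mod 22)} = s_1 = 21.

21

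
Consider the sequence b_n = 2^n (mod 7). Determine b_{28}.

b_1 = 2; b_2 = 4; b_3 = 1; b_4 = 2.
Since b_4 = b_1 = 2, the sequence is periodic with period 3.
So b_{28} = b_{1 + ((28-1) mod 3)} = b_1 = 2.

2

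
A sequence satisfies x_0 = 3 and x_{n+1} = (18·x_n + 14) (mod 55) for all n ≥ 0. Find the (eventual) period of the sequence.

10

x_0 = 3; x_1 = 13; x_2 = 28; x_3 = 23; x_4 = 43; x_5 = 18; x_6 = 8; x_7 = 48; x_8 = 53; x_9 = 33; x_{10} = 3.
The sequence repeats with period 10.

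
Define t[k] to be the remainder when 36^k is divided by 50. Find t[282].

Listing terms: t[1] = 36, t[2] = 46, t[3] = 6, t[4] = 16, t[5] = 26, t[6] = 36.
Since t[6] = t[1] = 36, the sequence is periodic with period 5.
(282 - 1) mod 5 = 1, so t[282] = t[2] = 46.

46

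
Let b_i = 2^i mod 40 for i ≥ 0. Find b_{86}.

24

Computing terms: b_0 = 1, b_1 = 2, b_2 = 4, b_3 = 8, b_4 = 16, b_5 = 32, b_6 = 24, b_7 = 8.
Since b_7 = b_3 = 8, the sequence is eventually periodic: after a pre-period of length 3 it cycles with period 4.
For i ≥ 3, b_i depends only on (i - 3) mod 4. (86 - 3) mod 4 = 3, so b_{86} = b_6 = 24.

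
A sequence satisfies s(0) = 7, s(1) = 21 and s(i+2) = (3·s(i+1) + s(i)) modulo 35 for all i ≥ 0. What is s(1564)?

s(0) = 7, s(1) = 21, s(2) = 0, s(3) = 21, s(4) = 28, s(5) = 0, s(6) = 28, s(7) = 14, s(8) = 0, s(9) = 14, s(10) = 7, s(11) = 0, s(12) = 7, s(13) = 21.
Since (s(12), s(13)) = (s(0), s(1)) = (7, 21) (two consecutive terms determine the rest), the sequence is periodic with period 12.
So s(1564) = s(0 + ((1564-0) mod 12)) = s(4) = 28.

28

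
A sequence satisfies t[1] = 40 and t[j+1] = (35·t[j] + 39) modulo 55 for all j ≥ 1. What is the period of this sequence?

10

We have t[1] = 40; t[2] = 9; t[3] = 24; t[4] = 54; t[5] = 4; t[6] = 14; t[7] = 34; t[8] = 19; t[9] = 44; t[10] = 39; t[11] = 29; t[12] = 9.
Since t[12] = t[2] = 9, the sequence is eventually periodic: after a pre-period of length 1 it cycles with period 10.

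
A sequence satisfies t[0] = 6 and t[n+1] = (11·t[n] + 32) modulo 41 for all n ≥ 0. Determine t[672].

Computing terms: t[0] = 6; t[1] = 16; t[2] = 3; t[3] = 24; t[4] = 9; t[5] = 8; t[6] = 38; t[7] = 40; t[8] = 21; t[9] = 17; t[10] = 14; t[11] = 22; t[12] = 28; t[13] = 12; t[14] = 0; t[15] = 32; t[16] = 15; t[17] = 33; t[18] = 26; t[19] = 31; t[20] = 4; t[21] = 35; t[22] = 7; t[23] = 27; t[24] = 1; t[25] = 2; t[26] = 13; t[27] = 11; t[28] = 30; t[29] = 34; t[30] = 37; t[31] = 29; t[32] = 23; t[33] = 39; t[34] = 10; t[35] = 19; t[36] = 36; t[37] = 18; t[38] = 25; t[39] = 20; t[40] = 6.
The sequence repeats with period 40.
(672 - 0) mod 40 = 32, so t[672] = t[32] = 23.

23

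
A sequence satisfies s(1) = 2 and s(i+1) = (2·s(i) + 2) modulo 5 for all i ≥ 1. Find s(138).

1

Listing terms: s(1) = 2, s(2) = 1, s(3) = 4, s(4) = 0, s(5) = 2.
The sequence repeats with period 4.
(138 - 1) mod 4 = 1, so s(138) = s(2) = 1.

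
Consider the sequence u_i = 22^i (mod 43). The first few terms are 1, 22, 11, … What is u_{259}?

We have u_0 = 1, u_1 = 22, u_2 = 11, u_3 = 27, u_4 = 35, u_5 = 39, u_6 = 41, u_7 = 42, u_8 = 21, u_9 = 32, u_{10} = 16, u_{11} = 8, u_{12} = 4, u_{13} = 2, u_{14} = 1.
Since u_{14} = u_0 = 1, the sequence is periodic with period 14.
(259 - 0) mod 14 = 7, so u_{259} = u_7 = 42.

42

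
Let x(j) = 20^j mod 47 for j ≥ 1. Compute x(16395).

43

Listing terms: x(1) = 20; x(2) = 24; x(3) = 10; x(4) = 12; x(5) = 5; x(6) = 6; x(7) = 26; x(8) = 3; x(9) = 13; x(10) = 25; x(11) = 30; x(12) = 36; x(13) = 15; x(14) = 18; x(15) = 31; x(16) = 9; x(17) = 39; x(18) = 28; x(19) = 43; x(20) = 14; x(21) = 45; x(22) = 7; x(23) = 46; x(24) = 27; x(25) = 23; x(26) = 37; x(27) = 35; x(28) = 42; x(29) = 41; x(30) = 21; x(31) = 44; x(32) = 34; x(33) = 22; x(34) = 17; x(35) = 11; x(36) = 32; x(37) = 29; x(38) = 16; x(39) = 38; x(40) = 8; x(41) = 19; x(42) = 4; x(43) = 33; x(44) = 2; x(45) = 40; x(46) = 1; x(47) = 20.
The sequence repeats with period 46.
(16395 - 1) mod 46 = 18, so x(16395) = x(19) = 43.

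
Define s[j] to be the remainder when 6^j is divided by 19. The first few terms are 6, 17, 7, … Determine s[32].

5

We have s[1] = 6, s[2] = 17, s[3] = 7, s[4] = 4, s[5] = 5, s[6] = 11, s[7] = 9, s[8] = 16, s[9] = 1, s[10] = 6.
Since s[10] = s[1] = 6, the sequence is periodic with period 9.
(32 - 1) mod 9 = 4, so s[32] = s[5] = 5.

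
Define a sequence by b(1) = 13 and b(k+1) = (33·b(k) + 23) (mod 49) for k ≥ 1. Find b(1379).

b(1) = 13; b(2) = 11; b(3) = 43; b(4) = 21; b(5) = 30; b(6) = 33; b(7) = 34; b(8) = 18; b(9) = 29; b(10) = 0; b(11) = 23; b(12) = 47; b(13) = 6; b(14) = 25; b(15) = 15; b(16) = 28; b(17) = 16; b(18) = 12; b(19) = 27; b(20) = 32; b(21) = 1; b(22) = 7; b(23) = 9; b(24) = 26; b(25) = 48; b(26) = 39; b(27) = 36; b(28) = 35; b(29) = 2; b(30) = 40; b(31) = 20; b(32) = 46; b(33) = 22; b(34) = 14; b(35) = 44; b(36) = 5; b(37) = 41; b(38) = 4; b(39) = 8; b(40) = 42; b(41) = 37; b(42) = 19; b(43) = 13.
The sequence repeats with period 42.
(1379 - 1) mod 42 = 34, so b(1379) = b(35) = 44.

44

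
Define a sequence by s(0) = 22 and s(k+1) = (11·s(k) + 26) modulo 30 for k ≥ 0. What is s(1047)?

Listing terms: s(0) = 22; s(1) = 28; s(2) = 4; s(3) = 10; s(4) = 16; s(5) = 22.
Since s(5) = s(0) = 22, the sequence is periodic with period 5.
(1047 - 0) mod 5 = 2, so s(1047) = s(2) = 4.

4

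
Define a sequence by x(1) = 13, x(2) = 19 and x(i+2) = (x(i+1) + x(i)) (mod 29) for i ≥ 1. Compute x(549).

Computing terms: x(1) = 13,  x(2) = 19,  x(3) = 3,  x(4) = 22,  x(5) = 25,  x(6) = 18,  x(7) = 14,  x(8) = 3,  x(9) = 17,  x(10) = 20,  x(11) = 8,  x(12) = 28,  x(13) = 7,  x(14) = 6,  x(15) = 13,  x(16) = 19.
The sequence repeats with period 14.
(549 - 1) mod 14 = 2, so x(549) = x(3) = 3.

3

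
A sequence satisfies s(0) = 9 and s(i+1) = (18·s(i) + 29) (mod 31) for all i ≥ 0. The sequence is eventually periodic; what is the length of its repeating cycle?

Computing terms: s(0) = 9, s(1) = 5, s(2) = 26, s(3) = 1, s(4) = 16, s(5) = 7, s(6) = 0, s(7) = 29, s(8) = 24, s(9) = 27, s(10) = 19, s(11) = 30, s(12) = 11, s(13) = 10, s(14) = 23, s(15) = 9.
The sequence repeats with period 15.

15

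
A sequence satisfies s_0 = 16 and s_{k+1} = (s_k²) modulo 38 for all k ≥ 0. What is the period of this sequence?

6

Listing terms: s_0 = 16; s_1 = 28; s_2 = 24; s_3 = 6; s_4 = 36; s_5 = 4; s_6 = 16.
The sequence repeats with period 6.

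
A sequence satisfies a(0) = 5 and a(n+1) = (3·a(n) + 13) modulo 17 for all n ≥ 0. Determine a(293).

We have a(0) = 5; a(1) = 11; a(2) = 12; a(3) = 15; a(4) = 7; a(5) = 0; a(6) = 13; a(7) = 1; a(8) = 16; a(9) = 10; a(10) = 9; a(11) = 6; a(12) = 14; a(13) = 4; a(14) = 8; a(15) = 3; a(16) = 5.
The sequence repeats with period 16.
So a(293) = a(0 + ((293-0) mod 16)) = a(5) = 0.

0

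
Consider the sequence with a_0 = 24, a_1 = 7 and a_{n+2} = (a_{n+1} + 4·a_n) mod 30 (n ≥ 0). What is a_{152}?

Computing terms: a_0 = 24,  a_1 = 7,  a_2 = 13,  a_3 = 11,  a_4 = 3,  a_5 = 17,  a_6 = 29,  a_7 = 7,  a_8 = 3,  a_9 = 1,  a_{10} = 13,  a_{11} = 17,  a_{12} = 9,  a_{13} = 17,  a_{14} = 23,  a_{15} = 1,  a_{16} = 3,  a_{17} = 7,  a_{18} = 19,  a_{19} = 17,  a_{20} = 3,  a_{21} = 11,  a_{22} = 23,  a_{23} = 7,  a_{24} = 9,  a_{25} = 7,  a_{26} = 13.
Since (a_{25}, a_{26}) = (a_1, a_2) = (7, 13) (two consecutive terms determine the rest), the sequence is eventually periodic: after a pre-period of length 1 it cycles with period 24.
For n ≥ 1, a_n depends only on (n - 1) mod 24. (152 - 1) mod 24 = 7, so a_{152} = a_8 = 3.

3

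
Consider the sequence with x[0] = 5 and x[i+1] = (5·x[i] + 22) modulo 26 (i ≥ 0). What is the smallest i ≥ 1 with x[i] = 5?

Computing terms: x[0] = 5; x[1] = 21; x[2] = 23; x[3] = 7; x[4] = 5.
The sequence repeats with period 4.
The value 5 next appears (with i ≥ 1) at x[4].

4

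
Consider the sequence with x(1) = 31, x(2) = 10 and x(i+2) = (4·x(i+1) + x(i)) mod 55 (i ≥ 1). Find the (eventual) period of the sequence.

20

We have x(1) = 31, x(2) = 10, x(3) = 16, x(4) = 19, x(5) = 37, x(6) = 2, x(7) = 45, x(8) = 17, x(9) = 3, x(10) = 29, x(11) = 9, x(12) = 10, x(13) = 49, x(14) = 41, x(15) = 48, x(16) = 13, x(17) = 45, x(18) = 28, x(19) = 47, x(20) = 51, x(21) = 31, x(22) = 10.
The sequence repeats with period 20.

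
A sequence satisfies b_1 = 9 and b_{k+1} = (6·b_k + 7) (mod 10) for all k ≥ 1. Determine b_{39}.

5

Computing terms: b_1 = 9, b_2 = 1, b_3 = 3, b_4 = 5, b_5 = 7, b_6 = 9.
The sequence repeats with period 5.
(39 - 1) mod 5 = 3, so b_{39} = b_4 = 5.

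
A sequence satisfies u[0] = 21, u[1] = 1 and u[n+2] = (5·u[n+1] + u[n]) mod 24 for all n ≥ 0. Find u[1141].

u[0] = 21; u[1] = 1; u[2] = 2; u[3] = 11; u[4] = 9; u[5] = 8; u[6] = 1; u[7] = 13; u[8] = 18; u[9] = 7; u[10] = 5; u[11] = 8; u[12] = 21; u[13] = 17; u[14] = 10; u[15] = 19; u[16] = 9; u[17] = 16; u[18] = 17; u[19] = 5; u[20] = 18; u[21] = 23; u[22] = 13; u[23] = 16; u[24] = 21; u[25] = 1.
Since (u[24], u[25]) = (u[0], u[1]) = (21, 1) (two consecutive terms determine the rest), the sequence is periodic with period 24.
(1141 - 0) mod 24 = 13, so u[1141] = u[13] = 17.

17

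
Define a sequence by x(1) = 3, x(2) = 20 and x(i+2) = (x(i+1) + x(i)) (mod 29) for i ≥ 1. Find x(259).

1

x(1) = 3; x(2) = 20; x(3) = 23; x(4) = 14; x(5) = 8; x(6) = 22; x(7) = 1; x(8) = 23; x(9) = 24; x(10) = 18; x(11) = 13; x(12) = 2; x(13) = 15; x(14) = 17; x(15) = 3; x(16) = 20.
Since (x(15), x(16)) = (x(1), x(2)) = (3, 20) (two consecutive terms determine the rest), the sequence is periodic with period 14.
(259 - 1) mod 14 = 6, so x(259) = x(7) = 1.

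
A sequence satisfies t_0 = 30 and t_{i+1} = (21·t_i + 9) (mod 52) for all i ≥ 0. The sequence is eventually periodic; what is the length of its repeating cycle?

Listing terms: t_0 = 30,  t_1 = 15,  t_2 = 12,  t_3 = 1,  t_4 = 30.
The sequence repeats with period 4.

4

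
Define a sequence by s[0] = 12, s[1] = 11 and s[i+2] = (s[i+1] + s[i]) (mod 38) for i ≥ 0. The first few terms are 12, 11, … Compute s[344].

Listing terms: s[0] = 12, s[1] = 11, s[2] = 23, s[3] = 34, s[4] = 19, s[5] = 15, s[6] = 34, s[7] = 11, s[8] = 7, s[9] = 18, s[10] = 25, s[11] = 5, s[12] = 30, s[13] = 35, s[14] = 27, s[15] = 24, s[16] = 13, s[17] = 37, s[18] = 12, s[19] = 11.
Since (s[18], s[19]) = (s[0], s[1]) = (12, 11) (two consecutive terms determine the rest), the sequence is periodic with period 18.
(344 - 0) mod 18 = 2, so s[344] = s[2] = 23.

23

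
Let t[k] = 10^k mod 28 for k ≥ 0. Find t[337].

24

Listing terms: t[0] = 1,  t[1] = 10,  t[2] = 16,  t[3] = 20,  t[4] = 4,  t[5] = 12,  t[6] = 8,  t[7] = 24,  t[8] = 16.
Since t[8] = t[2] = 16, the sequence is eventually periodic: after a pre-period of length 2 it cycles with period 6.
For k ≥ 2, t[k] depends only on (k - 2) mod 6. (337 - 2) mod 6 = 5, so t[337] = t[7] = 24.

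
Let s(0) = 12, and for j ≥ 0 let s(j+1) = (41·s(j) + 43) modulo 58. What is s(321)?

We have s(0) = 12; s(1) = 13; s(2) = 54; s(3) = 53; s(4) = 12.
Since s(4) = s(0) = 12, the sequence is periodic with period 4.
So s(321) = s(0 + ((321-0) mod 4)) = s(1) = 13.

13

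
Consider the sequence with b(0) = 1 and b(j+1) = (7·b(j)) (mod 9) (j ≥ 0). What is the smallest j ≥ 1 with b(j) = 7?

Computing terms: b(0) = 1,  b(1) = 7,  b(2) = 4,  b(3) = 1.
The sequence repeats with period 3.
The value 7 first appears (with j ≥ 1) at b(1).

1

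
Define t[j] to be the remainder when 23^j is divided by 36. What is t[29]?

Listing terms: t[0] = 1,  t[1] = 23,  t[2] = 25,  t[3] = 35,  t[4] = 13,  t[5] = 11,  t[6] = 1.
Since t[6] = t[0] = 1, the sequence is periodic with period 6.
So t[29] = t[0 + ((29-0) mod 6)] = t[5] = 11.

11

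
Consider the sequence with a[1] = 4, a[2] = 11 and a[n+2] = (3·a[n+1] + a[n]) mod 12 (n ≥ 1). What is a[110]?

11

a[1] = 4; a[2] = 11; a[3] = 1; a[4] = 2; a[5] = 7; a[6] = 11; a[7] = 4; a[8] = 11.
Since (a[7], a[8]) = (a[1], a[2]) = (4, 11) (two consecutive terms determine the rest), the sequence is periodic with period 6.
(110 - 1) mod 6 = 1, so a[110] = a[2] = 11.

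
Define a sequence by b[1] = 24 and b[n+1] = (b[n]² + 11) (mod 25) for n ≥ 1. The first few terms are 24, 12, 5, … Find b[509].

7

Listing terms: b[1] = 24; b[2] = 12; b[3] = 5; b[4] = 11; b[5] = 7; b[6] = 10; b[7] = 11.
Since b[7] = b[4] = 11, the sequence is eventually periodic: after a pre-period of length 3 it cycles with period 3.
For n ≥ 4, b[n] depends only on (n - 4) mod 3. (509 - 4) mod 3 = 1, so b[509] = b[5] = 7.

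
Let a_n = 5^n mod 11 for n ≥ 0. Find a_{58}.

a_0 = 1,  a_1 = 5,  a_2 = 3,  a_3 = 4,  a_4 = 9,  a_5 = 1.
Since a_5 = a_0 = 1, the sequence is periodic with period 5.
(58 - 0) mod 5 = 3, so a_{58} = a_3 = 4.

4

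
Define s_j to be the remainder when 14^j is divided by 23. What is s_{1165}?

s_0 = 1; s_1 = 14; s_2 = 12; s_3 = 7; s_4 = 6; s_5 = 15; s_6 = 3; s_7 = 19; s_8 = 13; s_9 = 21; s_{10} = 18; s_{11} = 22; s_{12} = 9; s_{13} = 11; s_{14} = 16; s_{15} = 17; s_{16} = 8; s_{17} = 20; s_{18} = 4; s_{19} = 10; s_{20} = 2; s_{21} = 5; s_{22} = 1.
Since s_{22} = s_0 = 1, the sequence is periodic with period 22.
So s_{1165} = s_{0 + ((1165-0) mod 22)} = s_{21} = 5.

5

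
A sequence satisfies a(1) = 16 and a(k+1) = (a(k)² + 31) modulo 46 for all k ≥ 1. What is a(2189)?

20

Listing terms: a(1) = 16; a(2) = 11; a(3) = 14; a(4) = 43; a(5) = 40; a(6) = 21; a(7) = 12; a(8) = 37; a(9) = 20; a(10) = 17; a(11) = 44; a(12) = 35; a(13) = 14.
Since a(13) = a(3) = 14, the sequence is eventually periodic: after a pre-period of length 2 it cycles with period 10.
For k ≥ 3, a(k) depends only on (k - 3) mod 10. (2189 - 3) mod 10 = 6, so a(2189) = a(9) = 20.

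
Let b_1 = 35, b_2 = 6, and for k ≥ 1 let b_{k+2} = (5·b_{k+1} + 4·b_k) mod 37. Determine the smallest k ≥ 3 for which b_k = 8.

14

We have b_1 = 35; b_2 = 6; b_3 = 22; b_4 = 23; b_5 = 18; b_6 = 34; b_7 = 20; b_8 = 14; b_9 = 2; b_{10} = 29; b_{11} = 5; b_{12} = 30; b_{13} = 22; b_{14} = 8; b_{15} = 17; b_{16} = 6; b_{17} = 24; b_{18} = 33; b_{19} = 2; b_{20} = 31; b_{21} = 15; b_{22} = 14; b_{23} = 19; b_{24} = 3; b_{25} = 17; b_{26} = 23; b_{27} = 35; b_{28} = 8; b_{29} = 32; b_{30} = 7; b_{31} = 15; b_{32} = 29; b_{33} = 20; b_{34} = 31; b_{35} = 13; b_{36} = 4; b_{37} = 35; b_{38} = 6.
The sequence repeats with period 36.
The value 8 first appears (with k ≥ 3) at b_{14}.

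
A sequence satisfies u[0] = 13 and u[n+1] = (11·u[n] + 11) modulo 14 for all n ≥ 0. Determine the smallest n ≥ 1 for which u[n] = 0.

1

u[0] = 13,  u[1] = 0,  u[2] = 11,  u[3] = 6,  u[4] = 7,  u[5] = 4,  u[6] = 13.
The sequence repeats with period 6.
The value 0 first appears (with n ≥ 1) at u[1].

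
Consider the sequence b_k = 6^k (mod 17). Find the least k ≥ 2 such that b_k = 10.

13

Computing terms: b_1 = 6; b_2 = 2; b_3 = 12; b_4 = 4; b_5 = 7; b_6 = 8; b_7 = 14; b_8 = 16; b_9 = 11; b_{10} = 15; b_{11} = 5; b_{12} = 13; b_{13} = 10; b_{14} = 9; b_{15} = 3; b_{16} = 1; b_{17} = 6.
Since b_{17} = b_1 = 6, the sequence is periodic with period 16.
The value 10 first appears (with k ≥ 2) at b_{13}.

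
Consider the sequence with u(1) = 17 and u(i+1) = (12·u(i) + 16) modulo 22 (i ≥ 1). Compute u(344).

16

u(1) = 17; u(2) = 0; u(3) = 16; u(4) = 10; u(5) = 4; u(6) = 20; u(7) = 14; u(8) = 8; u(9) = 2; u(10) = 18; u(11) = 12; u(12) = 6; u(13) = 0.
Since u(13) = u(2) = 0, the sequence is eventually periodic: after a pre-period of length 1 it cycles with period 11.
For i ≥ 2, u(i) depends only on (i - 2) mod 11. (344 - 2) mod 11 = 1, so u(344) = u(3) = 16.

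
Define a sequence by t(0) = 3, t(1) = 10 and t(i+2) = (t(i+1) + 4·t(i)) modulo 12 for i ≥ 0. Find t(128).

6

We have t(0) = 3, t(1) = 10, t(2) = 10, t(3) = 2, t(4) = 6, t(5) = 2, t(6) = 2, t(7) = 10, t(8) = 6, t(9) = 10, t(10) = 10.
Since (t(9), t(10)) = (t(1), t(2)) = (10, 10) (two consecutive terms determine the rest), the sequence is eventually periodic: after a pre-period of length 1 it cycles with period 8.
For i ≥ 1, t(i) depends only on (i - 1) mod 8. (128 - 1) mod 8 = 7, so t(128) = t(8) = 6.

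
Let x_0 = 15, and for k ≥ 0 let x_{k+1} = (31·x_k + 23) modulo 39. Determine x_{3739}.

Computing terms: x_0 = 15,  x_1 = 20,  x_2 = 19,  x_3 = 27,  x_4 = 2,  x_5 = 7,  x_6 = 6,  x_7 = 14,  x_8 = 28,  x_9 = 33,  x_{10} = 32,  x_{11} = 1,  x_{12} = 15.
Since x_{12} = x_0 = 15, the sequence is periodic with period 12.
So x_{3739} = x_{0 + ((3739-0) mod 12)} = x_7 = 14.

14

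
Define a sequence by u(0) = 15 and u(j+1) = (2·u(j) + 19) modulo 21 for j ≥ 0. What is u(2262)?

We have u(0) = 15, u(1) = 7, u(2) = 12, u(3) = 1, u(4) = 0, u(5) = 19, u(6) = 15.
The sequence repeats with period 6.
So u(2262) = u(0 + ((2262-0) mod 6)) = u(0) = 15.

15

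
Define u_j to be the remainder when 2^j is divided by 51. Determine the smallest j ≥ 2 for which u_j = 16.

u_1 = 2,  u_2 = 4,  u_3 = 8,  u_4 = 16,  u_5 = 32,  u_6 = 13,  u_7 = 26,  u_8 = 1,  u_9 = 2.
The sequence repeats with period 8.
The value 16 first appears (with j ≥ 2) at u_4.

4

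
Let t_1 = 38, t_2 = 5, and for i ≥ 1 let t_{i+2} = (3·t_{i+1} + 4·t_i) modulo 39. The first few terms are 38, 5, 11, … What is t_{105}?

11

We have t_1 = 38, t_2 = 5, t_3 = 11, t_4 = 14, t_5 = 8, t_6 = 2, t_7 = 38, t_8 = 5.
The sequence repeats with period 6.
So t_{105} = t_{1 + ((105-1) mod 6)} = t_3 = 11.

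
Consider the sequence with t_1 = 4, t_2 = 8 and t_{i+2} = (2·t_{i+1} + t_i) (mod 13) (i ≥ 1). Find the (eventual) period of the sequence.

Computing terms: t_1 = 4; t_2 = 8; t_3 = 7; t_4 = 9; t_5 = 12; t_6 = 7; t_7 = 0; t_8 = 7; t_9 = 1; t_{10} = 9; t_{11} = 6; t_{12} = 8; t_{13} = 9; t_{14} = 0; t_{15} = 9; t_{16} = 5; t_{17} = 6; t_{18} = 4; t_{19} = 1; t_{20} = 6; t_{21} = 0; t_{22} = 6; t_{23} = 12; t_{24} = 4; t_{25} = 7; t_{26} = 5; t_{27} = 4; t_{28} = 0; t_{29} = 4; t_{30} = 8.
Since (t_{29}, t_{30}) = (t_1, t_2) = (4, 8) (two consecutive terms determine the rest), the sequence is periodic with period 28.

28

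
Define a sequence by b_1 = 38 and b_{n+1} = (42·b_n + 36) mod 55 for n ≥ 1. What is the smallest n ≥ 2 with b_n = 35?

19

Listing terms: b_1 = 38,  b_2 = 37,  b_3 = 50,  b_4 = 46,  b_5 = 43,  b_6 = 27,  b_7 = 15,  b_8 = 6,  b_9 = 13,  b_{10} = 32,  b_{11} = 5,  b_{12} = 26,  b_{13} = 28,  b_{14} = 2,  b_{15} = 10,  b_{16} = 16,  b_{17} = 48,  b_{18} = 17,  b_{19} = 35,  b_{20} = 21,  b_{21} = 38.
Since b_{21} = b_1 = 38, the sequence is periodic with period 20.
The value 35 first appears (with n ≥ 2) at b_{19}.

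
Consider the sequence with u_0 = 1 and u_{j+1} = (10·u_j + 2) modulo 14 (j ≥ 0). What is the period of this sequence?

Computing terms: u_0 = 1; u_1 = 12; u_2 = 10; u_3 = 4; u_4 = 0; u_5 = 2; u_6 = 8; u_7 = 12.
Since u_7 = u_1 = 12, the sequence is eventually periodic: after a pre-period of length 1 it cycles with period 6.

6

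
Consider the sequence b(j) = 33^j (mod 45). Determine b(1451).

We have b(0) = 1,  b(1) = 33,  b(2) = 9,  b(3) = 27,  b(4) = 36,  b(5) = 18,  b(6) = 9.
Since b(6) = b(2) = 9, the sequence is eventually periodic: after a pre-period of length 2 it cycles with period 4.
For j ≥ 2, b(j) depends only on (j - 2) mod 4. (1451 - 2) mod 4 = 1, so b(1451) = b(3) = 27.

27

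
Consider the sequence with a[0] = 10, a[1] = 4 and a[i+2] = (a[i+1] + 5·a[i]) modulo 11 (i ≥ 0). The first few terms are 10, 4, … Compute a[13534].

a[0] = 10,  a[1] = 4,  a[2] = 10,  a[3] = 8,  a[4] = 3,  a[5] = 10,  a[6] = 3,  a[7] = 9,  a[8] = 2,  a[9] = 3,  a[10] = 2,  a[11] = 6,  a[12] = 5,  a[13] = 2,  a[14] = 5,  a[15] = 4,  a[16] = 7,  a[17] = 5,  a[18] = 7,  a[19] = 10,  a[20] = 1,  a[21] = 7,  a[22] = 1,  a[23] = 3,  a[24] = 8,  a[25] = 1,  a[26] = 8,  a[27] = 2,  a[28] = 9,  a[29] = 8,  a[30] = 9,  a[31] = 5,  a[32] = 6,  a[33] = 9,  a[34] = 6,  a[35] = 7,  a[36] = 4,  a[37] = 6,  a[38] = 4,  a[39] = 1,  a[40] = 10,  a[41] = 4.
The sequence repeats with period 40.
So a[13534] = a[0 + ((13534-0) mod 40)] = a[14] = 5.

5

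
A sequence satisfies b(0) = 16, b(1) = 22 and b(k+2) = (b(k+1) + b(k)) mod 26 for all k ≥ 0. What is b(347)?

b(0) = 16, b(1) = 22, b(2) = 12, b(3) = 8, b(4) = 20, b(5) = 2, b(6) = 22, b(7) = 24, b(8) = 20, b(9) = 18, b(10) = 12, b(11) = 4, b(12) = 16, b(13) = 20, b(14) = 10, b(15) = 4, b(16) = 14, b(17) = 18, b(18) = 6, b(19) = 24, b(20) = 4, b(21) = 2, b(22) = 6, b(23) = 8, b(24) = 14, b(25) = 22, b(26) = 10, b(27) = 6, b(28) = 16, b(29) = 22.
The sequence repeats with period 28.
(347 - 0) mod 28 = 11, so b(347) = b(11) = 4.

4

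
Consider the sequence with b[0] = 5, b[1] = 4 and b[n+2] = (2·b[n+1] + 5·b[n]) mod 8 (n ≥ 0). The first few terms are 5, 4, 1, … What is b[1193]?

4

b[0] = 5,  b[1] = 4,  b[2] = 1,  b[3] = 6,  b[4] = 1,  b[5] = 0,  b[6] = 5,  b[7] = 2,  b[8] = 5,  b[9] = 4.
Since (b[8], b[9]) = (b[0], b[1]) = (5, 4) (two consecutive terms determine the rest), the sequence is periodic with period 8.
(1193 - 0) mod 8 = 1, so b[1193] = b[1] = 4.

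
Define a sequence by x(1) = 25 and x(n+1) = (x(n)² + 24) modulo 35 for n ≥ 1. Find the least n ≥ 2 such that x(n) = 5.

5

x(1) = 25,  x(2) = 19,  x(3) = 0,  x(4) = 24,  x(5) = 5,  x(6) = 14,  x(7) = 10,  x(8) = 19.
Since x(8) = x(2) = 19, the sequence is eventually periodic: after a pre-period of length 1 it cycles with period 6.
The value 5 first appears (with n ≥ 2) at x(5).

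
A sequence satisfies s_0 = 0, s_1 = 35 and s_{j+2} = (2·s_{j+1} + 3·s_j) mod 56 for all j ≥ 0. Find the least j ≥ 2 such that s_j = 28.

4

Computing terms: s_0 = 0, s_1 = 35, s_2 = 14, s_3 = 21, s_4 = 28, s_5 = 7, s_6 = 42, s_7 = 49, s_8 = 0, s_9 = 35.
The sequence repeats with period 8.
The value 28 first appears (with j ≥ 2) at s_4.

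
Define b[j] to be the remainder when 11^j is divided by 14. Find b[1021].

Computing terms: b[1] = 11, b[2] = 9, b[3] = 1, b[4] = 11.
The sequence repeats with period 3.
So b[1021] = b[1 + ((1021-1) mod 3)] = b[1] = 11.

11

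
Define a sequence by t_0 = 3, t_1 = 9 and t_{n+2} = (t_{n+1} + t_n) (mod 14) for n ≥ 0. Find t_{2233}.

Listing terms: t_0 = 3, t_1 = 9, t_2 = 12, t_3 = 7, t_4 = 5, t_5 = 12, t_6 = 3, t_7 = 1, t_8 = 4, t_9 = 5, t_{10} = 9, t_{11} = 0, t_{12} = 9, t_{13} = 9, t_{14} = 4, t_{15} = 13, t_{16} = 3, t_{17} = 2, t_{18} = 5, t_{19} = 7, t_{20} = 12, t_{21} = 5, t_{22} = 3, t_{23} = 8, t_{24} = 11, t_{25} = 5, t_{26} = 2, t_{27} = 7, t_{28} = 9, t_{29} = 2, t_{30} = 11, t_{31} = 13, t_{32} = 10, t_{33} = 9, t_{34} = 5, t_{35} = 0, t_{36} = 5, t_{37} = 5, t_{38} = 10, t_{39} = 1, t_{40} = 11, t_{41} = 12, t_{42} = 9, t_{43} = 7, t_{44} = 2, t_{45} = 9, t_{46} = 11, t_{47} = 6, t_{48} = 3, t_{49} = 9.
Since (t_{48}, t_{49}) = (t_0, t_1) = (3, 9) (two consecutive terms determine the rest), the sequence is periodic with period 48.
So t_{2233} = t_{0 + ((2233-0) mod 48)} = t_{25} = 5.

5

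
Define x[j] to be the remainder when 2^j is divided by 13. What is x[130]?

x[0] = 1; x[1] = 2; x[2] = 4; x[3] = 8; x[4] = 3; x[5] = 6; x[6] = 12; x[7] = 11; x[8] = 9; x[9] = 5; x[10] = 10; x[11] = 7; x[12] = 1.
Since x[12] = x[0] = 1, the sequence is periodic with period 12.
(130 - 0) mod 12 = 10, so x[130] = x[10] = 10.

10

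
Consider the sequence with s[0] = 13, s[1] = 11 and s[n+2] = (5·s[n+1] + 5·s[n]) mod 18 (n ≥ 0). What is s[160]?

We have s[0] = 13; s[1] = 11; s[2] = 12; s[3] = 7; s[4] = 5; s[5] = 6; s[6] = 1; s[7] = 17; s[8] = 0; s[9] = 13; s[10] = 11.
Since (s[9], s[10]) = (s[0], s[1]) = (13, 11) (two consecutive terms determine the rest), the sequence is periodic with period 9.
So s[160] = s[0 + ((160-0) mod 9)] = s[7] = 17.

17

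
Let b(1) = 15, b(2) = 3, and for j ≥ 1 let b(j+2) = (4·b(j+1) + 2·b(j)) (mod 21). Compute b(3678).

Listing terms: b(1) = 15; b(2) = 3; b(3) = 0; b(4) = 6; b(5) = 3; b(6) = 3; b(7) = 18; b(8) = 15; b(9) = 12; b(10) = 15; b(11) = 0; b(12) = 9; b(13) = 15; b(14) = 15; b(15) = 6; b(16) = 12; b(17) = 18; b(18) = 12; b(19) = 0; b(20) = 3; b(21) = 12; b(22) = 12; b(23) = 9; b(24) = 18; b(25) = 6; b(26) = 18; b(27) = 0; b(28) = 15; b(29) = 18; b(30) = 18; b(31) = 3; b(32) = 6; b(33) = 9; b(34) = 6; b(35) = 0; b(36) = 12; b(37) = 6; b(38) = 6; b(39) = 15; b(40) = 9; b(41) = 3; b(42) = 9; b(43) = 0; b(44) = 18; b(45) = 9; b(46) = 9; b(47) = 12; b(48) = 3; b(49) = 15; b(50) = 3.
The sequence repeats with period 48.
(3678 - 1) mod 48 = 29, so b(3678) = b(30) = 18.

18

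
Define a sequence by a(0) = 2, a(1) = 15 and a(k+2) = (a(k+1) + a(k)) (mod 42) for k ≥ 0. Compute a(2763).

38

a(0) = 2, a(1) = 15, a(2) = 17, a(3) = 32, a(4) = 7, a(5) = 39, a(6) = 4, a(7) = 1, a(8) = 5, a(9) = 6, a(10) = 11, a(11) = 17, a(12) = 28, a(13) = 3, a(14) = 31, a(15) = 34, a(16) = 23, a(17) = 15, a(18) = 38, a(19) = 11, a(20) = 7, a(21) = 18, a(22) = 25, a(23) = 1, a(24) = 26, a(25) = 27, a(26) = 11, a(27) = 38, a(28) = 7, a(29) = 3, a(30) = 10, a(31) = 13, a(32) = 23, a(33) = 36, a(34) = 17, a(35) = 11, a(36) = 28, a(37) = 39, a(38) = 25, a(39) = 22, a(40) = 5, a(41) = 27, a(42) = 32, a(43) = 17, a(44) = 7, a(45) = 24, a(46) = 31, a(47) = 13, a(48) = 2, a(49) = 15.
Since (a(48), a(49)) = (a(0), a(1)) = (2, 15) (two consecutive terms determine the rest), the sequence is periodic with period 48.
(2763 - 0) mod 48 = 27, so a(2763) = a(27) = 38.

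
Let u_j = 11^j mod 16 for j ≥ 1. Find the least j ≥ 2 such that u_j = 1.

4

Computing terms: u_1 = 11; u_2 = 9; u_3 = 3; u_4 = 1; u_5 = 11.
The sequence repeats with period 4.
The value 1 first appears (with j ≥ 2) at u_4.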